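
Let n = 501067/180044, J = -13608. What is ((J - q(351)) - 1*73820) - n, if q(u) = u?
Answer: -15804583343/180044 ≈ -87782.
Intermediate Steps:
n = 501067/180044 (n = 501067*(1/180044) = 501067/180044 ≈ 2.7830)
((J - q(351)) - 1*73820) - n = ((-13608 - 1*351) - 1*73820) - 1*501067/180044 = ((-13608 - 351) - 73820) - 501067/180044 = (-13959 - 73820) - 501067/180044 = -87779 - 501067/180044 = -15804583343/180044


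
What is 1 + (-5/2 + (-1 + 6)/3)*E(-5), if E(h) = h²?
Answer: -119/6 ≈ -19.833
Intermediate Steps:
1 + (-5/2 + (-1 + 6)/3)*E(-5) = 1 + (-5/2 + (-1 + 6)/3)*(-5)² = 1 + (-5*½ + 5*(⅓))*25 = 1 + (-5/2 + 5/3)*25 = 1 - ⅚*25 = 1 - 125/6 = -119/6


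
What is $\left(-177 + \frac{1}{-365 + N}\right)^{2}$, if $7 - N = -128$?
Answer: $\frac{1657385521}{52900} \approx 31331.0$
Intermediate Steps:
$N = 135$ ($N = 7 - -128 = 7 + 128 = 135$)
$\left(-177 + \frac{1}{-365 + N}\right)^{2} = \left(-177 + \frac{1}{-365 + 135}\right)^{2} = \left(-177 + \frac{1}{-230}\right)^{2} = \left(-177 - \frac{1}{230}\right)^{2} = \left(- \frac{40711}{230}\right)^{2} = \frac{1657385521}{52900}$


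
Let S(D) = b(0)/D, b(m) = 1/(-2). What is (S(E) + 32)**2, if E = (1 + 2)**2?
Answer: 330625/324 ≈ 1020.4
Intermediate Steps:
E = 9 (E = 3**2 = 9)
b(m) = -1/2
S(D) = -1/(2*D)
(S(E) + 32)**2 = (-1/2/9 + 32)**2 = (-1/2*1/9 + 32)**2 = (-1/18 + 32)**2 = (575/18)**2 = 330625/324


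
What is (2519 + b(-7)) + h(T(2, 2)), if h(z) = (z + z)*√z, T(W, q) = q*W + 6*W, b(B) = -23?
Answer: 2624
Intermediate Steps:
T(W, q) = 6*W + W*q (T(W, q) = W*q + 6*W = 6*W + W*q)
h(z) = 2*z^(3/2) (h(z) = (2*z)*√z = 2*z^(3/2))
(2519 + b(-7)) + h(T(2, 2)) = (2519 - 23) + 2*(2*(6 + 2))^(3/2) = 2496 + 2*(2*8)^(3/2) = 2496 + 2*16^(3/2) = 2496 + 2*64 = 2496 + 128 = 2624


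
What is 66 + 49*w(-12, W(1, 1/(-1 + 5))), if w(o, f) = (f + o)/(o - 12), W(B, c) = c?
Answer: 8639/96 ≈ 89.990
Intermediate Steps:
w(o, f) = (f + o)/(-12 + o)
66 + 49*w(-12, W(1, 1/(-1 + 5))) = 66 + 49*((1/(-1 + 5) - 12)/(-12 - 12)) = 66 + 49*((1/4 - 12)/(-24)) = 66 + 49*(-(¼ - 12)/24) = 66 + 49*(-1/24*(-47/4)) = 66 + 49*(47/96) = 66 + 2303/96 = 8639/96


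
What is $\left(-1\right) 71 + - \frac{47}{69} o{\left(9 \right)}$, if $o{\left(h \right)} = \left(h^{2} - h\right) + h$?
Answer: $- \frac{2902}{23} \approx -126.17$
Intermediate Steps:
$o{\left(h \right)} = h^{2}$
$\left(-1\right) 71 + - \frac{47}{69} o{\left(9 \right)} = \left(-1\right) 71 + - \frac{47}{69} \cdot 9^{2} = -71 + \left(-47\right) \frac{1}{69} \cdot 81 = -71 - \frac{1269}{23} = - \frac{2902}{23}$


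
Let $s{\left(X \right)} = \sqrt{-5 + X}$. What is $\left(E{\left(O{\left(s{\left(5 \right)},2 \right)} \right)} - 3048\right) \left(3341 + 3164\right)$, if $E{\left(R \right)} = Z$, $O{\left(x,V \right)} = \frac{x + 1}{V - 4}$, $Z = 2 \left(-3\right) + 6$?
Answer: $-19827240$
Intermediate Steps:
$Z = 0$ ($Z = -6 + 6 = 0$)
$O{\left(x,V \right)} = \frac{1 + x}{-4 + V}$
$E{\left(R \right)} = 0$
$\left(E{\left(O{\left(s{\left(5 \right)},2 \right)} \right)} - 3048\right) \left(3341 + 3164\right) = \left(0 - 3048\right) \left(3341 + 3164\right) = \left(-3048\right) 6505 = -19827240$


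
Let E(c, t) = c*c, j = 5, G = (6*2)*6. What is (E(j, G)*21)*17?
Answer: 8925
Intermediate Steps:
G = 72 (G = 12*6 = 72)
E(c, t) = c²
(E(j, G)*21)*17 = (5²*21)*17 = (25*21)*17 = 525*17 = 8925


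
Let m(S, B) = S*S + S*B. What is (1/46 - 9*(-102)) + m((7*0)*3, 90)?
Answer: 42229/46 ≈ 918.02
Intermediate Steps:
m(S, B) = S**2 + B*S
(1/46 - 9*(-102)) + m((7*0)*3, 90) = (1/46 - 9*(-102)) + ((7*0)*3)*(90 + (7*0)*3) = (1/46 + 918) + (0*3)*(90 + 0*3) = 42229/46 + 0*(90 + 0) = 42229/46 + 0*90 = 42229/46 + 0 = 42229/46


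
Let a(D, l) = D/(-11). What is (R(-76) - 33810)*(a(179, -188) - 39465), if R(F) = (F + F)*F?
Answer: 9666515852/11 ≈ 8.7877e+8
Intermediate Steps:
R(F) = 2*F² (R(F) = (2*F)*F = 2*F²)
a(D, l) = -D/11 (a(D, l) = D*(-1/11) = -D/11)
(R(-76) - 33810)*(a(179, -188) - 39465) = (2*(-76)² - 33810)*(-1/11*179 - 39465) = (2*5776 - 33810)*(-179/11 - 39465) = (11552 - 33810)*(-434294/11) = -22258*(-434294/11) = 9666515852/11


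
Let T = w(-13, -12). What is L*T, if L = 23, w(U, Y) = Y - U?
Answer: 23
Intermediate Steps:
T = 1 (T = -12 - 1*(-13) = -12 + 13 = 1)
L*T = 23*1 = 23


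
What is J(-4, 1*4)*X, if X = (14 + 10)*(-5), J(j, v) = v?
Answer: -480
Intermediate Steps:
X = -120 (X = 24*(-5) = -120)
J(-4, 1*4)*X = (1*4)*(-120) = 4*(-120) = -480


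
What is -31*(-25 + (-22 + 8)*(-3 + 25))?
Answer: 10323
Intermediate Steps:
-31*(-25 + (-22 + 8)*(-3 + 25)) = -31*(-25 - 14*22) = -31*(-25 - 308) = -31*(-333) = 10323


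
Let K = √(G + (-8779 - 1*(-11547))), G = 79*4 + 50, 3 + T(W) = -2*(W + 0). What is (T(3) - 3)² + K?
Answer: 144 + √3134 ≈ 199.98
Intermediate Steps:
T(W) = -3 - 2*W (T(W) = -3 - 2*(W + 0) = -3 - 2*W)
G = 366 (G = 316 + 50 = 366)
K = √3134 (K = √(366 + (-8779 - 1*(-11547))) = √(366 + (-8779 + 11547)) = √(366 + 2768) = √3134 ≈ 55.982)
(T(3) - 3)² + K = ((-3 - 2*3) - 3)² + √3134 = ((-3 - 6) - 3)² + √3134 = (-9 - 3)² + √3134 = (-12)² + √3134 = 144 + √3134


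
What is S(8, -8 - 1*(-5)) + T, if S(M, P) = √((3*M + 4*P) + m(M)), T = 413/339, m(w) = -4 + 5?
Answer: 413/339 + √13 ≈ 4.8238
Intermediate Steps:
m(w) = 1
T = 413/339 (T = 413*(1/339) = 413/339 ≈ 1.2183)
S(M, P) = √(1 + 3*M + 4*P) (S(M, P) = √((3*M + 4*P) + 1) = √(1 + 3*M + 4*P))
S(8, -8 - 1*(-5)) + T = √(1 + 3*8 + 4*(-8 - 1*(-5))) + 413/339 = √(1 + 24 + 4*(-8 + 5)) + 413/339 = √(1 + 24 + 4*(-3)) + 413/339 = √(1 + 24 - 12) + 413/339 = √13 + 413/339 = 413/339 + √13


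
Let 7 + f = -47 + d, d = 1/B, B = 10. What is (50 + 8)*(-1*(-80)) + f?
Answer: 45861/10 ≈ 4586.1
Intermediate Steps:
d = ⅒ (d = 1/10 = ⅒ ≈ 0.10000)
f = -539/10 (f = -7 + (-47 + ⅒) = -7 - 469/10 = -539/10 ≈ -53.900)
(50 + 8)*(-1*(-80)) + f = (50 + 8)*(-1*(-80)) - 539/10 = 58*80 - 539/10 = 4640 - 539/10 = 45861/10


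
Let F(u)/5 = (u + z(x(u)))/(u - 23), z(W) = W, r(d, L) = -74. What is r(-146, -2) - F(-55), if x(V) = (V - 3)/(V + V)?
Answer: -33244/429 ≈ -77.492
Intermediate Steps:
x(V) = (-3 + V)/(2*V) (x(V) = (-3 + V)/((2*V)) = (-3 + V)*(1/(2*V)) = (-3 + V)/(2*V))
F(u) = 5*(u + (-3 + u)/(2*u))/(-23 + u) (F(u) = 5*((u + (-3 + u)/(2*u))/(u - 23)) = 5*((u + (-3 + u)/(2*u))/(-23 + u)) = 5*(u + (-3 + u)/(2*u))/(-23 + u))
r(-146, -2) - F(-55) = -74 - 5*(-3 - 55 + 2*(-55)²)/(2*(-55)*(-23 - 55)) = -74 - 5*(-1)*(-3 - 55 + 2*3025)/(2*55*(-78)) = -74 - 5*(-1)*(-1)*(-3 - 55 + 6050)/(2*55*78) = -74 - 5*(-1)*(-1)*5992/(2*55*78) = -74 - 1*1498/429 = -74 - 1498/429 = -33244/429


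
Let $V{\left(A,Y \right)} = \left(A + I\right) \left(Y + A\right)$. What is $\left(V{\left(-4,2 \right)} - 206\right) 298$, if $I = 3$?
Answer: $-60792$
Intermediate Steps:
$V{\left(A,Y \right)} = \left(3 + A\right) \left(A + Y\right)$ ($V{\left(A,Y \right)} = \left(A + 3\right) \left(Y + A\right) = \left(3 + A\right) \left(A + Y\right)$)
$\left(V{\left(-4,2 \right)} - 206\right) 298 = \left(\left(\left(-4\right)^{2} + 3 \left(-4\right) + 3 \cdot 2 - 8\right) - 206\right) 298 = \left(\left(16 - 12 + 6 - 8\right) - 206\right) 298 = \left(2 - 206\right) 298 = \left(-204\right) 298 = -60792$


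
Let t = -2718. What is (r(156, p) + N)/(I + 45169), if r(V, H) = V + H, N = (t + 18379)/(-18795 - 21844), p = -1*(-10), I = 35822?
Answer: 2243471/1097131083 ≈ 0.0020449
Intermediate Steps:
p = 10
N = -15661/40639 (N = (-2718 + 18379)/(-18795 - 21844) = 15661/(-40639) = 15661*(-1/40639) = -15661/40639 ≈ -0.38537)
r(V, H) = H + V
(r(156, p) + N)/(I + 45169) = ((10 + 156) - 15661/40639)/(35822 + 45169) = (166 - 15661/40639)/80991 = (6730413/40639)*(1/80991) = 2243471/1097131083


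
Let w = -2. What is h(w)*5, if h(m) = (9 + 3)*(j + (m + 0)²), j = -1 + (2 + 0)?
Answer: 300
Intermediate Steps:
j = 1 (j = -1 + 2 = 1)
h(m) = 12 + 12*m² (h(m) = (9 + 3)*(1 + (m + 0)²) = 12*(1 + m²) = 12 + 12*m²)
h(w)*5 = (12 + 12*(-2)²)*5 = (12 + 12*4)*5 = (12 + 48)*5 = 60*5 = 300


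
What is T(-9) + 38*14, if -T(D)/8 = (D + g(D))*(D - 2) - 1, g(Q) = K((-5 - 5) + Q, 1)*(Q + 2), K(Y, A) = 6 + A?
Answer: -4564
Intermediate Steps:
g(Q) = 14 + 7*Q (g(Q) = (6 + 1)*(Q + 2) = 7*(2 + Q) = 14 + 7*Q)
T(D) = 8 - 8*(-2 + D)*(14 + 8*D) (T(D) = -8*((D + (14 + 7*D))*(D - 2) - 1) = -8*((14 + 8*D)*(-2 + D) - 1) = -8*((-2 + D)*(14 + 8*D) - 1) = -8*(-1 + (-2 + D)*(14 + 8*D)) = 8 - 8*(-2 + D)*(14 + 8*D))
T(-9) + 38*14 = (232 - 64*(-9)² + 16*(-9)) + 38*14 = (232 - 64*81 - 144) + 532 = (232 - 5184 - 144) + 532 = -5096 + 532 = -4564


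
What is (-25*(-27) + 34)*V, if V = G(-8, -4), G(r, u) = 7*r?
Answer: -39704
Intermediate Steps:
V = -56 (V = 7*(-8) = -56)
(-25*(-27) + 34)*V = (-25*(-27) + 34)*(-56) = (675 + 34)*(-56) = 709*(-56) = -39704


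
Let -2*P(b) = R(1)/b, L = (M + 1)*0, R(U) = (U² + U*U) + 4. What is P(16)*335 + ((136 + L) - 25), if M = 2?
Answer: 771/16 ≈ 48.188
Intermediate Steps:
R(U) = 4 + 2*U² (R(U) = (U² + U²) + 4 = 2*U² + 4 = 4 + 2*U²)
L = 0 (L = (2 + 1)*0 = 3*0 = 0)
P(b) = -3/b (P(b) = -(4 + 2*1²)/(2*b) = -(4 + 2*1)/(2*b) = -(4 + 2)/(2*b) = -3/b)
P(16)*335 + ((136 + L) - 25) = -3/16*335 + ((136 + 0) - 25) = -3*1/16*335 + (136 - 25) = -3/16*335 + 111 = -1005/16 + 111 = 771/16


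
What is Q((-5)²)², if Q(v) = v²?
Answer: 390625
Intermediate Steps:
Q((-5)²)² = (((-5)²)²)² = (25²)² = 625² = 390625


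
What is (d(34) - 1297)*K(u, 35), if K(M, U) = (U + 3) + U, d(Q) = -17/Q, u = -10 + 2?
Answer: -189435/2 ≈ -94718.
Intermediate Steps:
u = -8
K(M, U) = 3 + 2*U (K(M, U) = (3 + U) + U = 3 + 2*U)
(d(34) - 1297)*K(u, 35) = (-17/34 - 1297)*(3 + 2*35) = (-17*1/34 - 1297)*(3 + 70) = (-1/2 - 1297)*73 = -2595/2*73 = -189435/2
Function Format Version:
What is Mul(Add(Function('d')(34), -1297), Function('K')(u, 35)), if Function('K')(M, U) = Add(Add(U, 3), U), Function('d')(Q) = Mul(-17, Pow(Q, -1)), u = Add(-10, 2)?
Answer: Rational(-189435, 2) ≈ -94718.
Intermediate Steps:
u = -8
Function('K')(M, U) = Add(3, Mul(2, U)) (Function('K')(M, U) = Add(Add(3, U), U) = Add(3, Mul(2, U)))
Mul(Add(Function('d')(34), -1297), Function('K')(u, 35)) = Mul(Add(Mul(-17, Pow(34, -1)), -1297), Add(3, Mul(2, 35))) = Mul(Add(Mul(-17, Rational(1, 34)), -1297), Add(3, 70)) = Mul(Add(Rational(-1, 2), -1297), 73) = Mul(Rational(-2595, 2), 73) = Rational(-189435, 2)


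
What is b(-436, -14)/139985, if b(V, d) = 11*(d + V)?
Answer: -990/27997 ≈ -0.035361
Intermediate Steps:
b(V, d) = 11*V + 11*d (b(V, d) = 11*(V + d) = 11*V + 11*d)
b(-436, -14)/139985 = (11*(-436) + 11*(-14))/139985 = (-4796 - 154)*(1/139985) = -4950*1/139985 = -990/27997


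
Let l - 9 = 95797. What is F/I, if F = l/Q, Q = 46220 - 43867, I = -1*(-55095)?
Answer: 95806/129638535 ≈ 0.00073902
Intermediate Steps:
I = 55095
Q = 2353
l = 95806 (l = 9 + 95797 = 95806)
F = 95806/2353 ≈ 40.717
F/I = (95806/2353)/55095 = (95806/2353)*(1/55095) = 95806/129638535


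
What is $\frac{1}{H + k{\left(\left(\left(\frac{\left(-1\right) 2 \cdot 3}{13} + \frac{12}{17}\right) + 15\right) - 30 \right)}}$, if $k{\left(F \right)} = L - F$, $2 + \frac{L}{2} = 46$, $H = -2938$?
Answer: $- \frac{221}{626589} \approx -0.0003527$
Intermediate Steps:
$L = 88$ ($L = -4 + 2 \cdot 46 = -4 + 92 = 88$)
$k{\left(F \right)} = 88 - F$
$\frac{1}{H + k{\left(\left(\left(\frac{\left(-1\right) 2 \cdot 3}{13} + \frac{12}{17}\right) + 15\right) - 30 \right)}} = \frac{1}{-2938 - \left(-103 + \frac{12}{17} + \frac{\left(-1\right) 2 \cdot 3}{13}\right)} = \frac{1}{-2938 - \left(-103 + \frac{12}{17} + \left(-2\right) 3 \cdot \frac{1}{13}\right)} = \frac{1}{-2938 + \left(88 - \left(\left(\left(\left(-6\right) \frac{1}{13} + \frac{12}{17}\right) + 15\right) - 30\right)\right)} = \frac{1}{-2938 + \left(88 - \left(\left(\left(- \frac{6}{13} + \frac{12}{17}\right) + 15\right) - 30\right)\right)} = \frac{1}{-2938 + \left(88 - \left(\left(\frac{54}{221} + 15\right) - 30\right)\right)} = \frac{1}{-2938 + \left(88 - \left(\frac{3369}{221} - 30\right)\right)} = \frac{1}{-2938 + \left(88 - - \frac{3261}{221}\right)} = \frac{1}{-2938 + \left(88 + \frac{3261}{221}\right)} = \frac{1}{-2938 + \frac{22709}{221}} = \frac{1}{- \frac{626589}{221}} = - \frac{221}{626589}$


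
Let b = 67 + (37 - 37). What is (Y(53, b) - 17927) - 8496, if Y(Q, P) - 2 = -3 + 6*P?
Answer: -26022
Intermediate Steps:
b = 67 (b = 67 + 0 = 67)
Y(Q, P) = -1 + 6*P (Y(Q, P) = 2 + (-3 + 6*P) = -1 + 6*P)
(Y(53, b) - 17927) - 8496 = ((-1 + 6*67) - 17927) - 8496 = ((-1 + 402) - 17927) - 8496 = (401 - 17927) - 8496 = -17526 - 8496 = -26022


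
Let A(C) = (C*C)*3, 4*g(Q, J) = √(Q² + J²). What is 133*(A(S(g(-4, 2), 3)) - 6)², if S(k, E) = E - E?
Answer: 4788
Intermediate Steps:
g(Q, J) = √(J² + Q²)/4 (g(Q, J) = √(Q² + J²)/4 = √(J² + Q²)/4)
S(k, E) = 0
A(C) = 3*C² (A(C) = C²*3 = 3*C²)
133*(A(S(g(-4, 2), 3)) - 6)² = 133*(3*0² - 6)² = 133*(3*0 - 6)² = 133*(0 - 6)² = 133*(-6)² = 133*36 = 4788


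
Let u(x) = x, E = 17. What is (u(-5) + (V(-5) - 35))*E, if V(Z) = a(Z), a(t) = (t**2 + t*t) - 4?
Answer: 102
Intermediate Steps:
a(t) = -4 + 2*t**2 (a(t) = (t**2 + t**2) - 4 = 2*t**2 - 4 = -4 + 2*t**2)
V(Z) = -4 + 2*Z**2
(u(-5) + (V(-5) - 35))*E = (-5 + ((-4 + 2*(-5)**2) - 35))*17 = (-5 + ((-4 + 2*25) - 35))*17 = (-5 + ((-4 + 50) - 35))*17 = (-5 + (46 - 35))*17 = (-5 + 11)*17 = 6*17 = 102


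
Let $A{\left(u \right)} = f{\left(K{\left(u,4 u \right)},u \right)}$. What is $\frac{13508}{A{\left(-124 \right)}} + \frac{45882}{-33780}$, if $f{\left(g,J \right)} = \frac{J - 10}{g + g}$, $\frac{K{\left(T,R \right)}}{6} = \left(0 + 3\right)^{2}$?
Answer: $- \frac{4107214509}{377210} \approx -10888.0$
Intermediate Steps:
$K{\left(T,R \right)} = 54$ ($K{\left(T,R \right)} = 6 \left(0 + 3\right)^{2} = 6 \cdot 3^{2} = 6 \cdot 9 = 54$)
$f{\left(g,J \right)} = \frac{-10 + J}{2 g}$
$A{\left(u \right)} = - \frac{5}{54} + \frac{u}{108}$ ($A{\left(u \right)} = \frac{-10 + u}{2 \cdot 54} = \frac{1}{2} \cdot \frac{1}{54} \left(-10 + u\right) = - \frac{5}{54} + \frac{u}{108}$)
$\frac{13508}{A{\left(-124 \right)}} + \frac{45882}{-33780} = \frac{13508}{- \frac{5}{54} + \frac{1}{108} \left(-124\right)} + \frac{45882}{-33780} = \frac{13508}{- \frac{5}{54} - \frac{31}{27}} + 45882 \left(- \frac{1}{33780}\right) = \frac{13508}{- \frac{67}{54}} - \frac{7647}{5630} = 13508 \left(- \frac{54}{67}\right) - \frac{7647}{5630} = - \frac{729432}{67} - \frac{7647}{5630} = - \frac{4107214509}{377210}$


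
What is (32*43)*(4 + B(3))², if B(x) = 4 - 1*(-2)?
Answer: 137600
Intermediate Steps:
B(x) = 6 (B(x) = 4 + 2 = 6)
(32*43)*(4 + B(3))² = (32*43)*(4 + 6)² = 1376*10² = 1376*100 = 137600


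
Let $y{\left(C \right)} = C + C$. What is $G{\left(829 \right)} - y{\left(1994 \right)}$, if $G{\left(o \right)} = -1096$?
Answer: $-5084$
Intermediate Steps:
$y{\left(C \right)} = 2 C$
$G{\left(829 \right)} - y{\left(1994 \right)} = -1096 - 2 \cdot 1994 = -1096 - 3988 = -5084$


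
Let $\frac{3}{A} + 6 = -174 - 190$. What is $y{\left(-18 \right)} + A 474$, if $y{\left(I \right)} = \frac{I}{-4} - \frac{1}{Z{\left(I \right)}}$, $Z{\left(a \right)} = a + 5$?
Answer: $\frac{3529}{4810} \approx 0.73368$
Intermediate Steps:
$Z{\left(a \right)} = 5 + a$
$A = - \frac{3}{370}$ ($A = \frac{3}{-6 - 364} = \frac{3}{-370} = 3 \left(- \frac{1}{370}\right) = - \frac{3}{370} \approx -0.0081081$)
$y{\left(I \right)} = - \frac{1}{5 + I} - \frac{I}{4}$ ($y{\left(I \right)} = \frac{I}{-4} - \frac{1}{5 + I} = I \left(- \frac{1}{4}\right) - \frac{1}{5 + I} = - \frac{I}{4} - \frac{1}{5 + I} = - \frac{1}{5 + I} - \frac{I}{4}$)
$y{\left(-18 \right)} + A 474 = \frac{-4 - - 18 \left(5 - 18\right)}{4 \left(5 - 18\right)} - \frac{711}{185} = \frac{-4 - \left(-18\right) \left(-13\right)}{4 \left(-13\right)} - \frac{711}{185} = \frac{1}{4} \left(- \frac{1}{13}\right) \left(-4 - 234\right) - \frac{711}{185} = \frac{1}{4} \left(- \frac{1}{13}\right) \left(-238\right) - \frac{711}{185} = \frac{119}{26} - \frac{711}{185} = \frac{3529}{4810}$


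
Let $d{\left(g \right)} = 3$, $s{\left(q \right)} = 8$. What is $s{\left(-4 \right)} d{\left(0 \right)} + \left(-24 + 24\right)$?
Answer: $24$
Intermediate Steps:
$s{\left(-4 \right)} d{\left(0 \right)} + \left(-24 + 24\right) = 8 \cdot 3 + \left(-24 + 24\right) = 24 + 0 = 24$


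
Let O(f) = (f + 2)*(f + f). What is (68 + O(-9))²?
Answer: 37636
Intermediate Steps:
O(f) = 2*f*(2 + f) (O(f) = (2 + f)*(2*f) = 2*f*(2 + f))
(68 + O(-9))² = (68 + 2*(-9)*(2 - 9))² = (68 + 2*(-9)*(-7))² = (68 + 126)² = 194² = 37636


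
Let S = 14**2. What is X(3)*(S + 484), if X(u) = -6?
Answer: -4080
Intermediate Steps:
S = 196
X(3)*(S + 484) = -6*(196 + 484) = -6*680 = -4080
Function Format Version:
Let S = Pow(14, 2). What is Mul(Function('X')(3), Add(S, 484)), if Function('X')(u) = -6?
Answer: -4080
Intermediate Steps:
S = 196
Mul(Function('X')(3), Add(S, 484)) = Mul(-6, Add(196, 484)) = Mul(-6, 680) = -4080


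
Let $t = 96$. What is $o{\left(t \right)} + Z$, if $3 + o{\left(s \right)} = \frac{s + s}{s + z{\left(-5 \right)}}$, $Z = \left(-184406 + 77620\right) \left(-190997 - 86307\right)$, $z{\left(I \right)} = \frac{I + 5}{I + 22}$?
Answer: $29612184943$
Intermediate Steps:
$z{\left(I \right)} = \frac{5 + I}{22 + I}$
$Z = 29612184944$ ($Z = \left(-106786\right) \left(-277304\right) = 29612184944$)
$o{\left(s \right)} = -1$ ($o{\left(s \right)} = -3 + \frac{s + s}{s + \frac{5 - 5}{22 - 5}} = -3 + \frac{2 s}{s + \frac{1}{17} \cdot 0} = -3 + \frac{2 s}{s + 0} = -3 + \frac{2 s}{s} = -3 + 2 = -1$)
$o{\left(t \right)} + Z = -1 + 29612184944 = 29612184943$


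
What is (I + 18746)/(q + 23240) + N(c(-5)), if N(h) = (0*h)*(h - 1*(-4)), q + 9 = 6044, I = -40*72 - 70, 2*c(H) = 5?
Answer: 15796/29275 ≈ 0.53957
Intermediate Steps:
c(H) = 5/2 (c(H) = (½)*5 = 5/2)
I = -2950 (I = -2880 - 70 = -2950)
q = 6035 (q = -9 + 6044 = 6035)
N(h) = 0 (N(h) = 0*(h + 4) = 0*(4 + h) = 0)
(I + 18746)/(q + 23240) + N(c(-5)) = (-2950 + 18746)/(6035 + 23240) + 0 = 15796/29275 + 0 = 15796/29275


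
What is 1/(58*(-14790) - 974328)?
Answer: -1/1832148 ≈ -5.4581e-7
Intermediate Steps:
1/(58*(-14790) - 974328) = 1/(-857820 - 974328) = 1/(-1832148) = -1/1832148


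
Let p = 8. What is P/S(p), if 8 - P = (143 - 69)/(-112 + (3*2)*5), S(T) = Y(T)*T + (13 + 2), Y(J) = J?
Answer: 365/3239 ≈ 0.11269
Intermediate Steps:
S(T) = 15 + T² (S(T) = T*T + (13 + 2) = T² + 15 = 15 + T²)
P = 365/41 (P = 8 - (143 - 69)/(-112 + (3*2)*5) = 8 - 74/(-112 + 6*5) = 8 - 74/(-112 + 30) = 8 - 74/(-82) = 8 - 74*(-1)/82 = 8 - 1*(-37/41) = 8 + 37/41 = 365/41 ≈ 8.9024)
P/S(p) = 365/(41*(15 + 8²)) = 365/(41*(15 + 64)) = (365/41)/79 = (365/41)*(1/79) = 365/3239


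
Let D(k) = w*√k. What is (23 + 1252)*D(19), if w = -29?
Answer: -36975*√19 ≈ -1.6117e+5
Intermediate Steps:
D(k) = -29*√k
(23 + 1252)*D(19) = (23 + 1252)*(-29*√19) = 1275*(-29*√19) = -36975*√19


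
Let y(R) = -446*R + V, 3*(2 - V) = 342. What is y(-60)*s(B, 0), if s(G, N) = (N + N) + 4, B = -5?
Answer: 106592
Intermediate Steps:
V = -112 (V = 2 - 1/3*342 = 2 - 114 = -112)
s(G, N) = 4 + 2*N (s(G, N) = 2*N + 4 = 4 + 2*N)
y(R) = -112 - 446*R (y(R) = -446*R - 112 = -112 - 446*R)
y(-60)*s(B, 0) = (-112 - 446*(-60))*(4 + 2*0) = (-112 + 26760)*(4 + 0) = 26648*4 = 106592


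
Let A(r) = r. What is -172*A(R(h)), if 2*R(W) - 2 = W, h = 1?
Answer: -258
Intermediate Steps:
R(W) = 1 + W/2
-172*A(R(h)) = -172*(1 + (½)*1) = -172*(1 + ½) = -172*3/2 = -258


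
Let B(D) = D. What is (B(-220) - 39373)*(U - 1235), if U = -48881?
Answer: 1984242788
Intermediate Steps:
(B(-220) - 39373)*(U - 1235) = (-220 - 39373)*(-48881 - 1235) = -39593*(-50116) = 1984242788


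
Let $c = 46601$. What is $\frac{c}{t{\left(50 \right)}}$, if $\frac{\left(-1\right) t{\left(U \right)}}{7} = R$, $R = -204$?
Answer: $\frac{46601}{1428} \approx 32.634$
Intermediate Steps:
$t{\left(U \right)} = 1428$ ($t{\left(U \right)} = \left(-7\right) \left(-204\right) = 1428$)
$\frac{c}{t{\left(50 \right)}} = \frac{46601}{1428}$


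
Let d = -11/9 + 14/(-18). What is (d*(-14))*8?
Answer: 224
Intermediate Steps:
d = -2 (d = -11*⅑ + 14*(-1/18) = -11/9 - 7/9 = -2)
(d*(-14))*8 = -2*(-14)*8 = 28*8 = 224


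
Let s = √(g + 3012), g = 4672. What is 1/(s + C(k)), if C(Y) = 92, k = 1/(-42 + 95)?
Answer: 23/195 - √1921/390 ≈ 0.0055661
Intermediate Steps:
k = 1/53 ≈ 0.018868
s = 2*√1921 (s = √(4672 + 3012) = √7684 = 2*√1921 ≈ 87.658)
1/(s + C(k)) = 1/(2*√1921 + 92) = 1/(92 + 2*√1921)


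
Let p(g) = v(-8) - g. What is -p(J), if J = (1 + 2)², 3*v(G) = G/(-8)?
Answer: 26/3 ≈ 8.6667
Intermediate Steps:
v(G) = -G/24 (v(G) = (G/(-8))/3 = (G*(-⅛))/3 = (-G/8)/3 = -G/24)
J = 9 (J = 3² = 9)
p(g) = ⅓ - g (p(g) = -1/24*(-8) - g = ⅓ - g)
-p(J) = -(⅓ - 1*9) = -(⅓ - 9) = -1*(-26/3) = 26/3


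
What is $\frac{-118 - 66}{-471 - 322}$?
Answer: $\frac{184}{793} \approx 0.23203$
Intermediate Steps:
$\frac{-118 - 66}{-471 - 322} = - \frac{184}{-793} = \left(-184\right) \left(- \frac{1}{793}\right) = \frac{184}{793}$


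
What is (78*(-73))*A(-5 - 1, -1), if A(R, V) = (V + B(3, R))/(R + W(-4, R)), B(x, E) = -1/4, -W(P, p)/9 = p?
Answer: 4745/32 ≈ 148.28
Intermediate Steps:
W(P, p) = -9*p
B(x, E) = -¼ (B(x, E) = -1*¼ = -¼)
A(R, V) = -(-¼ + V)/(8*R) (A(R, V) = (V - ¼)/(R - 9*R) = (-¼ + V)/((-8*R)) = (-¼ + V)*(-1/(8*R)) = -(-¼ + V)/(8*R))
(78*(-73))*A(-5 - 1, -1) = (78*(-73))*((1 - 4*(-1))/(32*(-5 - 1))) = -2847*(1 + 4)/(16*(-6)) = -2847*(-1)*5/(16*6) = -5694*(-5/192) = 4745/32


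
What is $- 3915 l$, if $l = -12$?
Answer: $46980$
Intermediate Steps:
$- 3915 l = \left(-3915\right) \left(-12\right) = 46980$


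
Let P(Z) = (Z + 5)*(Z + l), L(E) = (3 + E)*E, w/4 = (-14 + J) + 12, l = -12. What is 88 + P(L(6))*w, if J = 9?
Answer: 69472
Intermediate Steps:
w = 28 (w = 4*((-14 + 9) + 12) = 4*(-5 + 12) = 4*7 = 28)
L(E) = E*(3 + E)
P(Z) = (-12 + Z)*(5 + Z) (P(Z) = (Z + 5)*(Z - 12) = (5 + Z)*(-12 + Z) = (-12 + Z)*(5 + Z))
88 + P(L(6))*w = 88 + (-60 + (6*(3 + 6))² - 42*(3 + 6))*28 = 88 + (-60 + (6*9)² - 42*9)*28 = 88 + (-60 + 54² - 7*54)*28 = 88 + (-60 + 2916 - 378)*28 = 88 + 2478*28 = 88 + 69384 = 69472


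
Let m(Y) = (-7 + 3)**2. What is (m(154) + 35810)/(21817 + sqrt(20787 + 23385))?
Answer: 781615842/475937317 - 214956*sqrt(1227)/475937317 ≈ 1.6264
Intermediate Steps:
m(Y) = 16 (m(Y) = (-4)**2 = 16)
(m(154) + 35810)/(21817 + sqrt(20787 + 23385)) = (16 + 35810)/(21817 + sqrt(20787 + 23385)) = 35826/(21817 + sqrt(44172)) = 35826/(21817 + 6*sqrt(1227))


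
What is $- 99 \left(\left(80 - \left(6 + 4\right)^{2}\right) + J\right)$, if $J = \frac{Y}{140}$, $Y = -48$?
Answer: $\frac{70488}{35} \approx 2013.9$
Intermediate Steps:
$J = - \frac{12}{35}$ ($J = - \frac{48}{140} = \left(-48\right) \frac{1}{140} = - \frac{12}{35} \approx -0.34286$)
$- 99 \left(\left(80 - \left(6 + 4\right)^{2}\right) + J\right) = - 99 \left(\left(80 - \left(6 + 4\right)^{2}\right) - \frac{12}{35}\right) = - 99 \left(\left(80 - 10^{2}\right) - \frac{12}{35}\right) = - 99 \left(\left(80 - 100\right) - \frac{12}{35}\right) = - 99 \left(-20 - \frac{12}{35}\right) = \left(-99\right) \left(- \frac{712}{35}\right) = \frac{70488}{35}$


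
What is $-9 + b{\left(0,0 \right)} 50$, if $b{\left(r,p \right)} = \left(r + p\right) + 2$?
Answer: $91$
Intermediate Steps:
$b{\left(r,p \right)} = 2 + p + r$ ($b{\left(r,p \right)} = \left(p + r\right) + 2 = 2 + p + r$)
$-9 + b{\left(0,0 \right)} 50 = -9 + \left(2 + 0 + 0\right) 50 = -9 + 2 \cdot 50 = -9 + 100 = 91$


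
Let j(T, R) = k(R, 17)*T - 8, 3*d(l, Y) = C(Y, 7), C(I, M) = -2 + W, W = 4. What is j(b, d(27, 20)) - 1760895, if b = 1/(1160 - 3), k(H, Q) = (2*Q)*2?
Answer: -2037364703/1157 ≈ -1.7609e+6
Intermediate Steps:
k(H, Q) = 4*Q
C(I, M) = 2 (C(I, M) = -2 + 4 = 2)
d(l, Y) = ⅔ (d(l, Y) = (⅓)*2 = ⅔)
b = 1/1157 ≈ 0.00086430
j(T, R) = -8 + 68*T (j(T, R) = (4*17)*T - 8 = 68*T - 8 = -8 + 68*T)
j(b, d(27, 20)) - 1760895 = (-8 + 68*(1/1157)) - 1760895 = (-8 + 68/1157) - 1760895 = -9188/1157 - 1760895 = -2037364703/1157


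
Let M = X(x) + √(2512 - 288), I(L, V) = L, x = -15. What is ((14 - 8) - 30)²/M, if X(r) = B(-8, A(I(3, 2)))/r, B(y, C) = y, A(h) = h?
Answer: -4320/31271 + 32400*√139/31271 ≈ 12.077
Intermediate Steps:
X(r) = -8/r
M = 8/15 + 4*√139 (M = -8/(-15) + √(2512 - 288) = -8*(-1/15) + √2224 = 8/15 + 4*√139 ≈ 47.693)
((14 - 8) - 30)²/M = ((14 - 8) - 30)²/(8/15 + 4*√139) = (6 - 30)²/(8/15 + 4*√139) = (-24)²/(8/15 + 4*√139) = 576/(8/15 + 4*√139)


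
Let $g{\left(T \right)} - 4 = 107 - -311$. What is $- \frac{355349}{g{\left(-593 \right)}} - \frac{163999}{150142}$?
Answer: $- \frac{13355504284}{15839981} \approx -843.15$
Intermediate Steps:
$g{\left(T \right)} = 422$ ($g{\left(T \right)} = 4 + \left(107 - -311\right) = 4 + \left(107 + 311\right) = 4 + 418 = 422$)
$- \frac{355349}{g{\left(-593 \right)}} - \frac{163999}{150142} = - \frac{355349}{422} - \frac{163999}{150142} = - \frac{13355504284}{15839981}$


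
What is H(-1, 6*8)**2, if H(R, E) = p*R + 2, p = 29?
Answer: 729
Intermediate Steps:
H(R, E) = 2 + 29*R (H(R, E) = 29*R + 2 = 2 + 29*R)
H(-1, 6*8)**2 = (2 + 29*(-1))**2 = (2 - 29)**2 = (-27)**2 = 729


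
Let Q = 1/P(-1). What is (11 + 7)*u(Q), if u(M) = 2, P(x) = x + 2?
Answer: 36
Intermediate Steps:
P(x) = 2 + x
Q = 1 (Q = 1/(2 - 1) = 1/1 = 1)
(11 + 7)*u(Q) = (11 + 7)*2 = 18*2 = 36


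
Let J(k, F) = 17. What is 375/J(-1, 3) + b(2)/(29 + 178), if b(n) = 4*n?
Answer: 77761/3519 ≈ 22.097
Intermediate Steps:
375/J(-1, 3) + b(2)/(29 + 178) = 375/17 + (4*2)/(29 + 178) = 375*(1/17) + 8/207 = 375/17 + 8*(1/207) = 375/17 + 8/207 = 77761/3519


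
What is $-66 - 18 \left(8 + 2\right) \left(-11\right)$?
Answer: $1914$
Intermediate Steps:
$-66 - 18 \left(8 + 2\right) \left(-11\right) = -66 - 18 \cdot 10 \left(-11\right) = -66 - -1980 = -66 + 1980 = 1914$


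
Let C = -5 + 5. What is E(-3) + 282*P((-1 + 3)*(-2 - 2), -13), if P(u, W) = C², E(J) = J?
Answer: -3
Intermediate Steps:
C = 0
P(u, W) = 0 (P(u, W) = 0² = 0)
E(-3) + 282*P((-1 + 3)*(-2 - 2), -13) = -3 + 282*0 = -3 + 0 = -3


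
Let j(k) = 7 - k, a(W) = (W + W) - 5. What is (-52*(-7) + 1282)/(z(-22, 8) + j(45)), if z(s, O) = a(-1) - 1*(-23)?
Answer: -823/11 ≈ -74.818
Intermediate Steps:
a(W) = -5 + 2*W (a(W) = 2*W - 5 = -5 + 2*W)
z(s, O) = 16 (z(s, O) = (-5 + 2*(-1)) - 1*(-23) = (-5 - 2) + 23 = -7 + 23 = 16)
(-52*(-7) + 1282)/(z(-22, 8) + j(45)) = (-52*(-7) + 1282)/(16 + (7 - 1*45)) = (364 + 1282)/(16 + (7 - 45)) = 1646/(16 - 38) = 1646/(-22) = 1646*(-1/22) = -823/11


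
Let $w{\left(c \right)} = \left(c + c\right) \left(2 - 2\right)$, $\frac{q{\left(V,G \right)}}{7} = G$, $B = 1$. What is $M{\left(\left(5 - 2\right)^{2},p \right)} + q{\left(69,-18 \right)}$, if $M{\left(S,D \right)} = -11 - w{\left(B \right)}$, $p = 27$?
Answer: $-137$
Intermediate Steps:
$q{\left(V,G \right)} = 7 G$
$w{\left(c \right)} = 0$ ($w{\left(c \right)} = 2 c 0 = 0$)
$M{\left(S,D \right)} = -11$ ($M{\left(S,D \right)} = -11 - 0 = -11 + 0 = -11$)
$M{\left(\left(5 - 2\right)^{2},p \right)} + q{\left(69,-18 \right)} = -11 + 7 \left(-18\right) = -11 - 126 = -137$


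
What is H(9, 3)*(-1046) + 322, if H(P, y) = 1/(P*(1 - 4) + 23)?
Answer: 1167/2 ≈ 583.50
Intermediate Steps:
H(P, y) = 1/(23 - 3*P) (H(P, y) = 1/(P*(-3) + 23) = 1/(-3*P + 23) = 1/(23 - 3*P))
H(9, 3)*(-1046) + 322 = -1/(-23 + 3*9)*(-1046) + 322 = -1/(-23 + 27)*(-1046) + 322 = -1/4*(-1046) + 322 = -1*¼*(-1046) + 322 = -¼*(-1046) + 322 = 523/2 + 322 = 1167/2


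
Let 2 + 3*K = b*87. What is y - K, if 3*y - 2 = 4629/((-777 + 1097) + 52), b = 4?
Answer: -41113/372 ≈ -110.52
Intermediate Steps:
K = 346/3 (K = -⅔ + (4*87)/3 = -⅔ + (⅓)*348 = -⅔ + 116 = 346/3 ≈ 115.33)
y = 597/124 (y = ⅔ + (4629/((-777 + 1097) + 52))/3 = ⅔ + (4629/(320 + 52))/3 = ⅔ + (4629/372)/3 = ⅔ + (4629*(1/372))/3 = ⅔ + (⅓)*(1543/124) = ⅔ + 1543/372 = 597/124 ≈ 4.8145)
y - K = 597/124 - 1*346/3 = 597/124 - 346/3 = -41113/372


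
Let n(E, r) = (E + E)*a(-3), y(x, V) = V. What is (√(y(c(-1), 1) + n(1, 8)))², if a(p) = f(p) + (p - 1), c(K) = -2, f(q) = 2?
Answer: -3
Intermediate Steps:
a(p) = 1 + p (a(p) = 2 + (p - 1) = 2 + (-1 + p) = 1 + p)
n(E, r) = -4*E (n(E, r) = (E + E)*(1 - 3) = (2*E)*(-2) = -4*E)
(√(y(c(-1), 1) + n(1, 8)))² = (√(1 - 4*1))² = (√(1 - 4))² = (√(-3))² = (I*√3)² = -3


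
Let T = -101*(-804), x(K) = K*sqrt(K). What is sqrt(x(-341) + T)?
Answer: sqrt(81204 - 341*I*sqrt(341)) ≈ 285.18 - 11.04*I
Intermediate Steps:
x(K) = K**(3/2)
T = 81204
sqrt(x(-341) + T) = sqrt((-341)**(3/2) + 81204) = sqrt(-341*I*sqrt(341) + 81204) = sqrt(81204 - 341*I*sqrt(341))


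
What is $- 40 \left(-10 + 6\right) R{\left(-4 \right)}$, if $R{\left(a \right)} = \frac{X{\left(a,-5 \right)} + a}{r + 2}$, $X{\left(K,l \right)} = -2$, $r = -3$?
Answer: $960$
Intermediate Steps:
$R{\left(a \right)} = 2 - a$ ($R{\left(a \right)} = \frac{-2 + a}{-3 + 2} = \frac{-2 + a}{-1} = \left(-2 + a\right) \left(-1\right) = 2 - a$)
$- 40 \left(-10 + 6\right) R{\left(-4 \right)} = - 40 \left(-10 + 6\right) \left(2 - -4\right) = - 40 \left(- 4 \left(2 + 4\right)\right) = - 40 \left(\left(-4\right) 6\right) = \left(-40\right) \left(-24\right) = 960$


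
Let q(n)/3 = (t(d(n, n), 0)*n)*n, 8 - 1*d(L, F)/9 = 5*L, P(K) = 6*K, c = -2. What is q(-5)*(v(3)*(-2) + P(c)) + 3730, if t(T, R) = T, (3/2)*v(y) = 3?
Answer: -352670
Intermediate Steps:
d(L, F) = 72 - 45*L
v(y) = 2 (v(y) = (2/3)*3 = 2)
q(n) = 3*n**2*(72 - 45*n) (q(n) = 3*(((72 - 45*n)*n)*n) = 3*((n*(72 - 45*n))*n) = 3*(n**2*(72 - 45*n)) = 3*n**2*(72 - 45*n))
q(-5)*(v(3)*(-2) + P(c)) + 3730 = ((-5)**2*(216 - 135*(-5)))*(2*(-2) + 6*(-2)) + 3730 = (25*(216 + 675))*(-4 - 12) + 3730 = (25*891)*(-16) + 3730 = 22275*(-16) + 3730 = -356400 + 3730 = -352670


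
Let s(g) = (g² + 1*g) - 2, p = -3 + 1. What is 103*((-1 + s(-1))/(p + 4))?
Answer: -309/2 ≈ -154.50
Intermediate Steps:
p = -2
s(g) = -2 + g + g² (s(g) = (g² + g) - 2 = (g + g²) - 2 = -2 + g + g²)
103*((-1 + s(-1))/(p + 4)) = 103*((-1 + (-2 - 1 + (-1)²))/(-2 + 4)) = 103*((-1 + (-2 - 1 + 1))/2) = 103*((-1 - 2)*(½)) = 103*(-3*½) = 103*(-3/2) = -309/2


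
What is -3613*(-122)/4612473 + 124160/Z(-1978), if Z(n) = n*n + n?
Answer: 382730157566/3006183890223 ≈ 0.12731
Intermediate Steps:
Z(n) = n + n² (Z(n) = n² + n = n + n²)
-3613*(-122)/4612473 + 124160/Z(-1978) = -3613*(-122)/4612473 + 124160/((-1978*(1 - 1978))) = 440786*(1/4612473) + 124160/((-1978*(-1977))) = 440786/4612473 + 124160/3910506 = 440786/4612473 + 124160*(1/3910506) = 440786/4612473 + 62080/1955253 = 382730157566/3006183890223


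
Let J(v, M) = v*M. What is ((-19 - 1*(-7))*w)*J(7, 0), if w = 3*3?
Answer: 0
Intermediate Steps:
J(v, M) = M*v
w = 9
((-19 - 1*(-7))*w)*J(7, 0) = ((-19 - 1*(-7))*9)*(0*7) = ((-19 + 7)*9)*0 = -12*9*0 = -108*0 = 0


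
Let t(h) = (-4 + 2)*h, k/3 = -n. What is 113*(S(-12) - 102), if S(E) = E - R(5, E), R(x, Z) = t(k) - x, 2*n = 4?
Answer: -13673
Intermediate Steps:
n = 2 (n = (½)*4 = 2)
k = -6 (k = 3*(-1*2) = 3*(-2) = -6)
t(h) = -2*h
R(x, Z) = 12 - x (R(x, Z) = -2*(-6) - x = 12 - x)
S(E) = -7 + E (S(E) = E - (12 - 1*5) = E - (12 - 5) = E - 1*7 = E - 7 = -7 + E)
113*(S(-12) - 102) = 113*((-7 - 12) - 102) = 113*(-19 - 102) = 113*(-121) = -13673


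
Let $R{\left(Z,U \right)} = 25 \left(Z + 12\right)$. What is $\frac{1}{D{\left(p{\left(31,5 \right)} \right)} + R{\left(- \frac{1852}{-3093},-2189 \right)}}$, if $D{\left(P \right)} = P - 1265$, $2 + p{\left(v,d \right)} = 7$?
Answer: $- \frac{3093}{2922980} \approx -0.0010582$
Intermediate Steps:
$R{\left(Z,U \right)} = 300 + 25 Z$ ($R{\left(Z,U \right)} = 25 \left(12 + Z\right) = 300 + 25 Z$)
$p{\left(v,d \right)} = 5$ ($p{\left(v,d \right)} = -2 + 7 = 5$)
$D{\left(P \right)} = -1265 + P$ ($D{\left(P \right)} = P - 1265 = -1265 + P$)
$\frac{1}{D{\left(p{\left(31,5 \right)} \right)} + R{\left(- \frac{1852}{-3093},-2189 \right)}} = \frac{1}{\left(-1265 + 5\right) + \left(300 + 25 \left(- \frac{1852}{-3093}\right)\right)} = \frac{1}{-1260 + \left(300 + 25 \left(\left(-1852\right) \left(- \frac{1}{3093}\right)\right)\right)} = \frac{1}{-1260 + \left(300 + 25 \cdot \frac{1852}{3093}\right)} = \frac{1}{-1260 + \left(300 + \frac{46300}{3093}\right)} = \frac{1}{-1260 + \frac{974200}{3093}} = \frac{1}{- \frac{2922980}{3093}} = - \frac{3093}{2922980}$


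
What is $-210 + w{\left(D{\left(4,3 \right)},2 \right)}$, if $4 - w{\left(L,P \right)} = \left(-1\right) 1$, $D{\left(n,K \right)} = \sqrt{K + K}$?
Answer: $-205$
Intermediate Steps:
$D{\left(n,K \right)} = \sqrt{2} \sqrt{K}$ ($D{\left(n,K \right)} = \sqrt{2 K} = \sqrt{2} \sqrt{K}$)
$w{\left(L,P \right)} = 5$ ($w{\left(L,P \right)} = 4 - \left(-1\right) 1 = 4 - -1 = 4 + 1 = 5$)
$-210 + w{\left(D{\left(4,3 \right)},2 \right)} = -210 + 5 = -205$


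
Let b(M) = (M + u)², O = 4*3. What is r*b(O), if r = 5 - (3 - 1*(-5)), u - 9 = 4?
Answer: -1875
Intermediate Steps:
u = 13 (u = 9 + 4 = 13)
O = 12
r = -3 (r = 5 - (3 + 5) = 5 - 1*8 = 5 - 8 = -3)
b(M) = (13 + M)² (b(M) = (M + 13)² = (13 + M)²)
r*b(O) = -3*(13 + 12)² = -3*25² = -3*625 = -1875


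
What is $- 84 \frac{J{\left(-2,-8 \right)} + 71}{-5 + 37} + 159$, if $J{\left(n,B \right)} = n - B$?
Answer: $- \frac{345}{8} \approx -43.125$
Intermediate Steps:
$- 84 \frac{J{\left(-2,-8 \right)} + 71}{-5 + 37} + 159 = - 84 \frac{\left(-2 - -8\right) + 71}{-5 + 37} + 159 = - 84 \frac{\left(-2 + 8\right) + 71}{32} + 159 = - 84 \left(6 + 71\right) \frac{1}{32} + 159 = - 84 \cdot 77 \cdot \frac{1}{32} + 159 = \left(-84\right) \frac{77}{32} + 159 = - \frac{1617}{8} + 159 = - \frac{345}{8}$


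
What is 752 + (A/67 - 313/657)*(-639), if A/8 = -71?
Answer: 31662469/4891 ≈ 6473.6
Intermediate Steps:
A = -568 (A = 8*(-71) = -568)
752 + (A/67 - 313/657)*(-639) = 752 + (-568/67 - 313/657)*(-639) = 752 - 394147/44019*(-639) = 752 + 27984437/4891 = 31662469/4891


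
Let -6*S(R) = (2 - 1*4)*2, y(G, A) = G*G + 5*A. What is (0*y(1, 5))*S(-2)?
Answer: 0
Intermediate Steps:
y(G, A) = G² + 5*A
S(R) = ⅔ (S(R) = -(2 - 1*4)*2/6 = -(2 - 4)*2/6 = -(-1)*2/3 = -⅙*(-4) = ⅔)
(0*y(1, 5))*S(-2) = (0*(1² + 5*5))*(⅔) = (0*(1 + 25))*(⅔) = (0*26)*(⅔) = 0*(⅔) = 0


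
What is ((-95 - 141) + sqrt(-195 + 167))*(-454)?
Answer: 107144 - 908*I*sqrt(7) ≈ 1.0714e+5 - 2402.3*I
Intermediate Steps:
((-95 - 141) + sqrt(-195 + 167))*(-454) = (-236 + sqrt(-28))*(-454) = (-236 + 2*I*sqrt(7))*(-454) = 107144 - 908*I*sqrt(7)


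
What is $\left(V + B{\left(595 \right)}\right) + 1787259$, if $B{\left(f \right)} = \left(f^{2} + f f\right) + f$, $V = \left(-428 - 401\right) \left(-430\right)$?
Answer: $2852374$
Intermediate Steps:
$V = 356470$ ($V = \left(-829\right) \left(-430\right) = 356470$)
$B{\left(f \right)} = f + 2 f^{2}$ ($B{\left(f \right)} = \left(f^{2} + f^{2}\right) + f = 2 f^{2} + f = f + 2 f^{2}$)
$\left(V + B{\left(595 \right)}\right) + 1787259 = \left(356470 + 595 \left(1 + 2 \cdot 595\right)\right) + 1787259 = \left(356470 + 595 \left(1 + 1190\right)\right) + 1787259 = \left(356470 + 595 \cdot 1191\right) + 1787259 = \left(356470 + 708645\right) + 1787259 = 1065115 + 1787259 = 2852374$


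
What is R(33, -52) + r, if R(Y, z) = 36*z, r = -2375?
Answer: -4247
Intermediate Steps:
R(33, -52) + r = 36*(-52) - 2375 = -1872 - 2375 = -4247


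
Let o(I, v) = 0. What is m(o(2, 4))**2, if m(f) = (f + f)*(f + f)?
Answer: 0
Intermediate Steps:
m(f) = 4*f**2 (m(f) = (2*f)*(2*f) = 4*f**2)
m(o(2, 4))**2 = (4*0**2)**2 = (4*0)**2 = 0**2 = 0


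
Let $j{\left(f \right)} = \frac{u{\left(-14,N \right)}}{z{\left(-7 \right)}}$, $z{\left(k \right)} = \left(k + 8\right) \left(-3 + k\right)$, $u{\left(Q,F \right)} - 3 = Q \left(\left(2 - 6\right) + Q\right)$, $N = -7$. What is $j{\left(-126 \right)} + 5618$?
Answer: $\frac{11185}{2} \approx 5592.5$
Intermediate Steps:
$u{\left(Q,F \right)} = 3 + Q \left(-4 + Q\right)$ ($u{\left(Q,F \right)} = 3 + Q \left(\left(2 - 6\right) + Q\right) = 3 + Q \left(-4 + Q\right)$)
$z{\left(k \right)} = \left(-3 + k\right) \left(8 + k\right)$ ($z{\left(k \right)} = \left(8 + k\right) \left(-3 + k\right) = \left(-3 + k\right) \left(8 + k\right)$)
$j{\left(f \right)} = - \frac{51}{2}$ ($j{\left(f \right)} = \frac{3 + \left(-14\right)^{2} - -56}{-24 + \left(-7\right)^{2} + 5 \left(-7\right)} = \frac{3 + 196 + 56}{-24 + 49 - 35} = \frac{255}{-10} = 255 \left(- \frac{1}{10}\right) = - \frac{51}{2}$)
$j{\left(-126 \right)} + 5618 = - \frac{51}{2} + 5618 = \frac{11185}{2}$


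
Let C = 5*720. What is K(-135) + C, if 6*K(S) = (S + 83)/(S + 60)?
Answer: 810026/225 ≈ 3600.1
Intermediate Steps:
K(S) = (83 + S)/(6*(60 + S)) (K(S) = ((S + 83)/(S + 60))/6 = ((83 + S)/(60 + S))/6 = (83 + S)/(6*(60 + S)))
C = 3600
K(-135) + C = (83 - 135)/(6*(60 - 135)) + 3600 = (⅙)*(-52)/(-75) + 3600 = (⅙)*(-1/75)*(-52) + 3600 = 26/225 + 3600 = 810026/225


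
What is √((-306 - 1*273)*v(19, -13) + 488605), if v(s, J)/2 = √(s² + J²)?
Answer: √(488605 - 1158*√530) ≈ 679.67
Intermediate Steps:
v(s, J) = 2*√(J² + s²) (v(s, J) = 2*√(s² + J²) = 2*√(J² + s²))
√((-306 - 1*273)*v(19, -13) + 488605) = √((-306 - 1*273)*(2*√((-13)² + 19²)) + 488605) = √((-306 - 273)*(2*√(169 + 361)) + 488605) = √(-1158*√530 + 488605) = √(488605 - 1158*√530)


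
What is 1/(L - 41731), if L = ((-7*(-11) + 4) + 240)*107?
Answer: -1/7384 ≈ -0.00013543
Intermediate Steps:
L = 34347 (L = ((77 + 4) + 240)*107 = (81 + 240)*107 = 321*107 = 34347)
1/(L - 41731) = 1/(34347 - 41731) = 1/(-7384) = -1/7384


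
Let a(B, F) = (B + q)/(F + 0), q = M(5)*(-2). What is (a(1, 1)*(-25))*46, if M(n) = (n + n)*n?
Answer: 113850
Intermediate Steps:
M(n) = 2*n**2 (M(n) = (2*n)*n = 2*n**2)
q = -100 (q = (2*5**2)*(-2) = (2*25)*(-2) = 50*(-2) = -100)
a(B, F) = (-100 + B)/F (a(B, F) = (B - 100)/(F + 0) = (-100 + B)/F)
(a(1, 1)*(-25))*46 = (((-100 + 1)/1)*(-25))*46 = ((1*(-99))*(-25))*46 = -99*(-25)*46 = 2475*46 = 113850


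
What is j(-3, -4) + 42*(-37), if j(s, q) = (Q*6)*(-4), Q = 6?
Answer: -1698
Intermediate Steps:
j(s, q) = -144 (j(s, q) = (6*6)*(-4) = 36*(-4) = -144)
j(-3, -4) + 42*(-37) = -144 + 42*(-37) = -144 - 1554 = -1698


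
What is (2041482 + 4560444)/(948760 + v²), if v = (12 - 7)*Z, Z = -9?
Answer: 6601926/950785 ≈ 6.9437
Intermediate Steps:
v = -45 (v = (12 - 7)*(-9) = 5*(-9) = -45)
(2041482 + 4560444)/(948760 + v²) = (2041482 + 4560444)/(948760 + (-45)²) = 6601926/(948760 + 2025) = 6601926/950785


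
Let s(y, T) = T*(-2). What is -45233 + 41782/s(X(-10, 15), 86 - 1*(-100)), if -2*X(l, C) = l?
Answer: -8434229/186 ≈ -45345.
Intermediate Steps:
X(l, C) = -l/2
s(y, T) = -2*T
-45233 + 41782/s(X(-10, 15), 86 - 1*(-100)) = -45233 + 41782/((-2*(86 - 1*(-100)))) = -45233 + 41782/((-2*(86 + 100))) = -45233 + 41782/((-2*186)) = -45233 + 41782/(-372) = -45233 + 41782*(-1/372) = -45233 - 20891/186 = -8434229/186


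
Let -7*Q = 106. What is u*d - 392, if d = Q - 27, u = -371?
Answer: 15243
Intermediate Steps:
Q = -106/7 (Q = -1/7*106 = -106/7 ≈ -15.143)
d = -295/7 (d = -106/7 - 27 = -295/7 ≈ -42.143)
u*d - 392 = -371*(-295/7) - 392 = 15635 - 392 = 15243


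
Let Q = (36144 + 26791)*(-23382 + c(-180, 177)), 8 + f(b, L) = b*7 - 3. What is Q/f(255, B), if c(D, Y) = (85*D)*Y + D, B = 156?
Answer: -85958573985/887 ≈ -9.6909e+7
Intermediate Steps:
c(D, Y) = D + 85*D*Y (c(D, Y) = 85*D*Y + D = D + 85*D*Y)
f(b, L) = -11 + 7*b (f(b, L) = -8 + (b*7 - 3) = -8 + (7*b - 3) = -8 + (-3 + 7*b) = -11 + 7*b)
Q = -171917147970 (Q = (36144 + 26791)*(-23382 - 180*(1 + 85*177)) = 62935*(-23382 - 180*(1 + 15045)) = 62935*(-23382 - 180*15046) = 62935*(-23382 - 2708280) = 62935*(-2731662) = -171917147970)
Q/f(255, B) = -171917147970/(-11 + 7*255) = -171917147970/(-11 + 1785) = -171917147970/1774 = -171917147970*1/1774 = -85958573985/887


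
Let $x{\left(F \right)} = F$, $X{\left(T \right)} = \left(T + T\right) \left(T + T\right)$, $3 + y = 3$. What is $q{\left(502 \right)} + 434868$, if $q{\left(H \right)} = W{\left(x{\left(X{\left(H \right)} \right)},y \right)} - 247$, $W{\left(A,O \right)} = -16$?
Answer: $434605$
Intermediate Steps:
$y = 0$ ($y = -3 + 3 = 0$)
$X{\left(T \right)} = 4 T^{2}$ ($X{\left(T \right)} = 2 T 2 T = 4 T^{2}$)
$q{\left(H \right)} = -263$ ($q{\left(H \right)} = -16 - 247 = -263$)
$q{\left(502 \right)} + 434868 = -263 + 434868 = 434605$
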